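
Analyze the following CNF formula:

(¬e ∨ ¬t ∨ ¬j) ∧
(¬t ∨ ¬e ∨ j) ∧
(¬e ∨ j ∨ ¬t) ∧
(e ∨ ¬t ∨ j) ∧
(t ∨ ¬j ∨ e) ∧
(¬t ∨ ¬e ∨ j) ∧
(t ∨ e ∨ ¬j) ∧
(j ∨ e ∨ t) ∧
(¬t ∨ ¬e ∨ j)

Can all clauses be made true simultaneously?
Yes

Yes, the formula is satisfiable.

One satisfying assignment is: t=True, j=True, e=False

Verification: With this assignment, all 9 clauses evaluate to true.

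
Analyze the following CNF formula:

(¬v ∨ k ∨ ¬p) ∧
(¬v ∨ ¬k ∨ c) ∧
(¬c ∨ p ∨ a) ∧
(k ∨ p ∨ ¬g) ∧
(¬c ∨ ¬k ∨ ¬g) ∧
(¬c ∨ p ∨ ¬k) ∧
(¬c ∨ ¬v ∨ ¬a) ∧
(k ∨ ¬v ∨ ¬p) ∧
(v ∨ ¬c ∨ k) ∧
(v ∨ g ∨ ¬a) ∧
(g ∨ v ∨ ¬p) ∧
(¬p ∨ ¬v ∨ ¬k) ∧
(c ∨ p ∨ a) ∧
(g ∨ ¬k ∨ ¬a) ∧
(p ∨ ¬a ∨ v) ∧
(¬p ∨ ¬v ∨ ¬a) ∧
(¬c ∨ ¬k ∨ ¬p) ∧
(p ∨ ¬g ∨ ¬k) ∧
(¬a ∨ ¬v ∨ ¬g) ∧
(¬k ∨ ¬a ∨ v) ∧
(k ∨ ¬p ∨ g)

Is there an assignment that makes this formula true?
Yes

Yes, the formula is satisfiable.

One satisfying assignment is: v=False, g=True, k=False, a=False, p=True, c=False

Verification: With this assignment, all 21 clauses evaluate to true.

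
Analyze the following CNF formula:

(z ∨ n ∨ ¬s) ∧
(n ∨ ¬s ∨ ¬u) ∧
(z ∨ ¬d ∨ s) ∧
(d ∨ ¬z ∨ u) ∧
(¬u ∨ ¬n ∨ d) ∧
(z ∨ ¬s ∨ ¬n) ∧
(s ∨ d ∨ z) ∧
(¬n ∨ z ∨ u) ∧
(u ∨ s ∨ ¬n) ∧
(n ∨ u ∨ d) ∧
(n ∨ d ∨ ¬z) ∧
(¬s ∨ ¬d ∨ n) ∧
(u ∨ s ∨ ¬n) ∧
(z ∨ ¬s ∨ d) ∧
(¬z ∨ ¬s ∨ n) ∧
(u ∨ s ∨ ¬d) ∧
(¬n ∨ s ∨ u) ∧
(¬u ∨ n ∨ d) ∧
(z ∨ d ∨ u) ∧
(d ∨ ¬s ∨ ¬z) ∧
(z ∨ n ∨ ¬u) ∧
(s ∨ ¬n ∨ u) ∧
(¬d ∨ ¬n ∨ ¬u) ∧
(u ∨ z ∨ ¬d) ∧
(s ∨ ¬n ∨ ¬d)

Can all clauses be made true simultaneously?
Yes

Yes, the formula is satisfiable.

One satisfying assignment is: z=True, u=True, n=False, s=False, d=True

Verification: With this assignment, all 25 clauses evaluate to true.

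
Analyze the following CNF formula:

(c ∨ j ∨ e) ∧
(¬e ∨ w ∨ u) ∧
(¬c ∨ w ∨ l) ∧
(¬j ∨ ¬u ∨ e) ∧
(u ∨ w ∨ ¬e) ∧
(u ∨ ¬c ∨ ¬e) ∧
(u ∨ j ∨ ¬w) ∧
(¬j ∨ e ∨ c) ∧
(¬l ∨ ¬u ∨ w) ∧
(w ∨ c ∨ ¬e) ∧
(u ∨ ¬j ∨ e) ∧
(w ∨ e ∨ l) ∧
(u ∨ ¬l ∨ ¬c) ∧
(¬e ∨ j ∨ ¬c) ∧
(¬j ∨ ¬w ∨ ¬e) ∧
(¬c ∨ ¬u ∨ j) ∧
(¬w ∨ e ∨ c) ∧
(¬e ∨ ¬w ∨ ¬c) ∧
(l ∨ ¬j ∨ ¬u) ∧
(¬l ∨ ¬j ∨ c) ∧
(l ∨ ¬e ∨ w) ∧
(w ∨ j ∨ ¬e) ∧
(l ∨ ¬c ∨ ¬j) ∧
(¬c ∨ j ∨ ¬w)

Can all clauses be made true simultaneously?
Yes

Yes, the formula is satisfiable.

One satisfying assignment is: l=False, c=False, w=True, u=True, e=True, j=False

Verification: With this assignment, all 24 clauses evaluate to true.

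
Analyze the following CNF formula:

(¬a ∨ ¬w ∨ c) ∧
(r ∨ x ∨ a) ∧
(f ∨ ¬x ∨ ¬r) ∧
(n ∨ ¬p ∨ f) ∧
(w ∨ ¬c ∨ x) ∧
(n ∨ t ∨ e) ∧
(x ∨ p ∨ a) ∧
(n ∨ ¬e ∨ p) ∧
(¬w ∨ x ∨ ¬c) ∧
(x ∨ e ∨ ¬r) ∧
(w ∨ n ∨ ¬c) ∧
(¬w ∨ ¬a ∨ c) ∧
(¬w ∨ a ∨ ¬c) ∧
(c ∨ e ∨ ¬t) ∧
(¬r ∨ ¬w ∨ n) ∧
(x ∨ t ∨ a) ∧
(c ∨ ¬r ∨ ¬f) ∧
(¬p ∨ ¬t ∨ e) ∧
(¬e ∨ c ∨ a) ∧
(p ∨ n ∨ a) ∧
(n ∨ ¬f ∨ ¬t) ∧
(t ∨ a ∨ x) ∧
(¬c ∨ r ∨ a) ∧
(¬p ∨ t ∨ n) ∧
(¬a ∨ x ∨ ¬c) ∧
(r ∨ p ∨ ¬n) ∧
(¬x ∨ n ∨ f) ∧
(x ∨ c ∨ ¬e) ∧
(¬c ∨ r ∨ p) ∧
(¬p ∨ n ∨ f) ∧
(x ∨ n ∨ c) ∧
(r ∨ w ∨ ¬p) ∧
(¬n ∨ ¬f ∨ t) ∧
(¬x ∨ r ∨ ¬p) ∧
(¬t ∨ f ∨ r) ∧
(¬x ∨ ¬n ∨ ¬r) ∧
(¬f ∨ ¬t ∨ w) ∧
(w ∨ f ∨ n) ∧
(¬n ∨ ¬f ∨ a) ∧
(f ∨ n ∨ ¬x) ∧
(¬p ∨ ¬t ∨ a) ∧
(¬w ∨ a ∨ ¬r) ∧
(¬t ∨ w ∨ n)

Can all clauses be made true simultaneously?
No

No, the formula is not satisfiable.

No assignment of truth values to the variables can make all 43 clauses true simultaneously.

The formula is UNSAT (unsatisfiable).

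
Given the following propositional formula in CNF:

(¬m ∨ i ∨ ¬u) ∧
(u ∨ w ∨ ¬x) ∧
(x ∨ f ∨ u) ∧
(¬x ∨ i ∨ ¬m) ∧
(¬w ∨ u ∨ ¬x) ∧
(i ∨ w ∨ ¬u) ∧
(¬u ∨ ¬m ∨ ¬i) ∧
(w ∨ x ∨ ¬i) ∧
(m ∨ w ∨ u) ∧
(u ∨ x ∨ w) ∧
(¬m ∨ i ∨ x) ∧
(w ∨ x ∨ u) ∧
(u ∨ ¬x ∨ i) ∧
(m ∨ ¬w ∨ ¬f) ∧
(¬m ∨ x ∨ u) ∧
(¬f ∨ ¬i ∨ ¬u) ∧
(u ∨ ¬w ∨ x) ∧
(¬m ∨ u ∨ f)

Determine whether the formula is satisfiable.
Yes

Yes, the formula is satisfiable.

One satisfying assignment is: i=False, f=False, w=True, x=False, m=False, u=True

Verification: With this assignment, all 18 clauses evaluate to true.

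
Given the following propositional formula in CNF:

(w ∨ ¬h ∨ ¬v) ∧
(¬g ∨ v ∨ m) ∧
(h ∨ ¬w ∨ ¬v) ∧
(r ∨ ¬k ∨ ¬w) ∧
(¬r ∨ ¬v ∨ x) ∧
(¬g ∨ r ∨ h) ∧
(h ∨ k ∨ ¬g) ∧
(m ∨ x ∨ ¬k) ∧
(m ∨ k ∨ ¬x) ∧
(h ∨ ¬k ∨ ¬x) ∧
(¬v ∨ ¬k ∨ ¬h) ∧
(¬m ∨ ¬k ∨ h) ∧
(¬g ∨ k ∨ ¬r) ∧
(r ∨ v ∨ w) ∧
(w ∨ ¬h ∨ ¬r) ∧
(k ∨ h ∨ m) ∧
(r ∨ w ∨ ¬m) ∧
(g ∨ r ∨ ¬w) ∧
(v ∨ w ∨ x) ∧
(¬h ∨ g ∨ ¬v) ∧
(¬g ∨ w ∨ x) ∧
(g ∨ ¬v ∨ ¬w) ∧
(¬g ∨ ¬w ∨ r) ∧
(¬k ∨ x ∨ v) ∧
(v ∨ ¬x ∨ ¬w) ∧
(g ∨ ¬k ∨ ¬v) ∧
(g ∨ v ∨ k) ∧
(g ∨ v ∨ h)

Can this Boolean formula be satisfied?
Yes

Yes, the formula is satisfiable.

One satisfying assignment is: r=True, v=True, h=False, w=False, m=True, k=False, g=False, x=True

Verification: With this assignment, all 28 clauses evaluate to true.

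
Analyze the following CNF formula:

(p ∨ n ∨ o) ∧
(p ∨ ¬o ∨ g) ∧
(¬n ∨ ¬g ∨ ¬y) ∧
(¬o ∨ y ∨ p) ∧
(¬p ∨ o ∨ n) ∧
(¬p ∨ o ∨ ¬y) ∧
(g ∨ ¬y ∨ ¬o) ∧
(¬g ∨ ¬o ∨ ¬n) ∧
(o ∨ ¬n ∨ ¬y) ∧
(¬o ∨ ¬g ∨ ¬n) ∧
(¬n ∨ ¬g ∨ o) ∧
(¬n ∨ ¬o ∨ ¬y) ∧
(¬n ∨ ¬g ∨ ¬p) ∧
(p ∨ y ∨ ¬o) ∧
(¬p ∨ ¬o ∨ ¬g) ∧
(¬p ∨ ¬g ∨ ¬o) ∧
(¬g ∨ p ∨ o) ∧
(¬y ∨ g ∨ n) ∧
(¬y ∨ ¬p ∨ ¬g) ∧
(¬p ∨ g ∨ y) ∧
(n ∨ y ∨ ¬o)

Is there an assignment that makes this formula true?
Yes

Yes, the formula is satisfiable.

One satisfying assignment is: n=True, g=False, y=False, p=False, o=False

Verification: With this assignment, all 21 clauses evaluate to true.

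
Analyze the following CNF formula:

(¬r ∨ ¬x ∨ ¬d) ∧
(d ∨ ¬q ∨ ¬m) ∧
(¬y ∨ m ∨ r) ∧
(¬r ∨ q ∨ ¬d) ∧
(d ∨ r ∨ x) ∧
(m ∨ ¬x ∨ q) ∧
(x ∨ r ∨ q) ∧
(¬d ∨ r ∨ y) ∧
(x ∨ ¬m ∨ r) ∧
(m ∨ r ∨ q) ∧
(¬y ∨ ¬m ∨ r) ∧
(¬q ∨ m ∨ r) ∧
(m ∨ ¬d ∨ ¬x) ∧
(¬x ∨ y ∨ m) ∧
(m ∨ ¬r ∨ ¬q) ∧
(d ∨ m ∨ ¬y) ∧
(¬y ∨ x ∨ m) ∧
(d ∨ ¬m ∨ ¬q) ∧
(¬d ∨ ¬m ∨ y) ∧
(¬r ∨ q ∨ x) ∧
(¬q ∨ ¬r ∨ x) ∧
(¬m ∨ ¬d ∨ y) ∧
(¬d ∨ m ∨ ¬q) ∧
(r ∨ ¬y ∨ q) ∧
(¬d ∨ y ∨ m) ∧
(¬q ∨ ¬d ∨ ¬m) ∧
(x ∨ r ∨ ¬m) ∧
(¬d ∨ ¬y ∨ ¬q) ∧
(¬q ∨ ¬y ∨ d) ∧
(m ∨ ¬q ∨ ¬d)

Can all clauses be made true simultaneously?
Yes

Yes, the formula is satisfiable.

One satisfying assignment is: y=False, q=False, d=False, r=False, m=True, x=True

Verification: With this assignment, all 30 clauses evaluate to true.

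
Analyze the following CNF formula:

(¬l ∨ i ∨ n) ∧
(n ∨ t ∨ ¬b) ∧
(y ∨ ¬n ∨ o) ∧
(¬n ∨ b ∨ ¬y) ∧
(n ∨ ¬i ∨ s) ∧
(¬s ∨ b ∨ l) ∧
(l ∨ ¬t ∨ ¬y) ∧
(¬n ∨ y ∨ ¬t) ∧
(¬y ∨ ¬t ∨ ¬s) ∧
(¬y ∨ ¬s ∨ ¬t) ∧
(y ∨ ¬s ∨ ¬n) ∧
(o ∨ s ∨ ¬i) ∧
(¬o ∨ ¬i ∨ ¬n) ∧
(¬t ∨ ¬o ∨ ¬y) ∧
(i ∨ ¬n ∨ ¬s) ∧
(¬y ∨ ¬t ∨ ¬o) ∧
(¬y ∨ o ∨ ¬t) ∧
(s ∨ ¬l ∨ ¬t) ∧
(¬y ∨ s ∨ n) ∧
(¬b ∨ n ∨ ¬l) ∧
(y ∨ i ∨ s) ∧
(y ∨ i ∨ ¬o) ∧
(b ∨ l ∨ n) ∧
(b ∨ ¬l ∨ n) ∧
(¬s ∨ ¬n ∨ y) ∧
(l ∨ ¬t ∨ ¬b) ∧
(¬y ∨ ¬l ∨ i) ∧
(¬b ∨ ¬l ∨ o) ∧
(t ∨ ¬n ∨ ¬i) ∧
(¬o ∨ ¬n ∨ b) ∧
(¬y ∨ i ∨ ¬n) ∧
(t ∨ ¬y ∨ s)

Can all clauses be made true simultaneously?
No

No, the formula is not satisfiable.

No assignment of truth values to the variables can make all 32 clauses true simultaneously.

The formula is UNSAT (unsatisfiable).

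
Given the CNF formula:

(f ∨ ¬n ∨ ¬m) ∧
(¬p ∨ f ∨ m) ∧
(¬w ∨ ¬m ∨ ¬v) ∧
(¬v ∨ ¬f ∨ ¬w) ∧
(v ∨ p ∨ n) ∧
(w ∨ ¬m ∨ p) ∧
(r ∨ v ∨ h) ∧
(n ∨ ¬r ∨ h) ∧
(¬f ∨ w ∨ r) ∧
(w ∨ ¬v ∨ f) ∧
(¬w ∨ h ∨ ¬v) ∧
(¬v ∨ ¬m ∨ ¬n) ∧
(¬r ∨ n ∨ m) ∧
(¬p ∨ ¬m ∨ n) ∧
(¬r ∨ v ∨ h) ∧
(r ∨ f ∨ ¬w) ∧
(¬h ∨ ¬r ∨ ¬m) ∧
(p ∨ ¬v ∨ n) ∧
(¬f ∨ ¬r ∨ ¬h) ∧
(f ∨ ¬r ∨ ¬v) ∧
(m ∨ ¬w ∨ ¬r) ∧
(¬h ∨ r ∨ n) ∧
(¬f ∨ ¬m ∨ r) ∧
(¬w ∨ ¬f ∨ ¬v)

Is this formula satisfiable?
Yes

Yes, the formula is satisfiable.

One satisfying assignment is: h=True, r=False, m=False, w=False, n=True, p=False, v=False, f=False

Verification: With this assignment, all 24 clauses evaluate to true.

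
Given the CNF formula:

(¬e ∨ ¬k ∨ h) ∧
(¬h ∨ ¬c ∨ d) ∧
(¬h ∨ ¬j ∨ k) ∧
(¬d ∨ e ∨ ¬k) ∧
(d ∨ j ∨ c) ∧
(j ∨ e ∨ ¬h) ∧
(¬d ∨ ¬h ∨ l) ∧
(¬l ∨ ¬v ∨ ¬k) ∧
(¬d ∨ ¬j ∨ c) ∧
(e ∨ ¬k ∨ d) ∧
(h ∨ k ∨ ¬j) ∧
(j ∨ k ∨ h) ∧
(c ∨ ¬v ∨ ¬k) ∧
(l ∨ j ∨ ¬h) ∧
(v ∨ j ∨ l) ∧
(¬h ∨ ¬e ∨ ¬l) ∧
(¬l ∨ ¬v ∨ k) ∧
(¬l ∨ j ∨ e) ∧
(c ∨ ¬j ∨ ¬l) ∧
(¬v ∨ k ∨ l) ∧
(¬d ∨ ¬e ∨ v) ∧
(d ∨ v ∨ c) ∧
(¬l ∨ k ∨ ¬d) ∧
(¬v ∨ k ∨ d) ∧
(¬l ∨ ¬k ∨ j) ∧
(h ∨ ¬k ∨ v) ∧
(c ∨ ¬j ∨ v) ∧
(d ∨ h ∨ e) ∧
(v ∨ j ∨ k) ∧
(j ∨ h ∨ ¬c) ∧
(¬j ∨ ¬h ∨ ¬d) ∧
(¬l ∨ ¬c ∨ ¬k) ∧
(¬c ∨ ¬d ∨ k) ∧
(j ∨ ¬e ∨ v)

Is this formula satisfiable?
No

No, the formula is not satisfiable.

No assignment of truth values to the variables can make all 34 clauses true simultaneously.

The formula is UNSAT (unsatisfiable).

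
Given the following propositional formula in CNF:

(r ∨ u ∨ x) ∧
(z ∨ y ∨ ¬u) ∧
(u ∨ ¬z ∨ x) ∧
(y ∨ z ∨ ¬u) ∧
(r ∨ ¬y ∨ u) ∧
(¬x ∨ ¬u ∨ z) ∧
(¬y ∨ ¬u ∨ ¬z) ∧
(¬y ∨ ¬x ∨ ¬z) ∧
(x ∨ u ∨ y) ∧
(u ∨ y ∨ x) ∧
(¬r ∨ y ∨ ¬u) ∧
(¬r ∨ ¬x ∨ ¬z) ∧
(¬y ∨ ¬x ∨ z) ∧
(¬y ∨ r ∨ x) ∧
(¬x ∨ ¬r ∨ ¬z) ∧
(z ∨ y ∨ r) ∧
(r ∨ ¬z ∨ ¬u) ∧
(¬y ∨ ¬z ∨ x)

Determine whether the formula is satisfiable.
Yes

Yes, the formula is satisfiable.

One satisfying assignment is: y=True, u=False, x=False, r=True, z=False

Verification: With this assignment, all 18 clauses evaluate to true.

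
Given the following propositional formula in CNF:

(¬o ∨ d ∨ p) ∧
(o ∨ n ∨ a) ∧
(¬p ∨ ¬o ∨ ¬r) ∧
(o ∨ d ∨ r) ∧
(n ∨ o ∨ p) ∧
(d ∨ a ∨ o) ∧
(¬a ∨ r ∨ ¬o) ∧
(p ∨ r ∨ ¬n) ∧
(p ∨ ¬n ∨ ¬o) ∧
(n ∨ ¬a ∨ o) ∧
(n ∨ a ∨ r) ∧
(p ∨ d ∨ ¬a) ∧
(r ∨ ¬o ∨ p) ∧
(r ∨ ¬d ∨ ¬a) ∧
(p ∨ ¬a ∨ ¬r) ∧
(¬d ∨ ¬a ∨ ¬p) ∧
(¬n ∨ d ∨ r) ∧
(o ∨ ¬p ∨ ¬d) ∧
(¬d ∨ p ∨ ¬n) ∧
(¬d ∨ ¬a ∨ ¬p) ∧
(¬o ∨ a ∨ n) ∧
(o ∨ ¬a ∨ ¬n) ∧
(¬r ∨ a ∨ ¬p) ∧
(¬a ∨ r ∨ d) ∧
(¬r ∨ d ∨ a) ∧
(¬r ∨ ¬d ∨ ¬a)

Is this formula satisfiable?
Yes

Yes, the formula is satisfiable.

One satisfying assignment is: d=True, n=True, p=True, a=False, o=True, r=False

Verification: With this assignment, all 26 clauses evaluate to true.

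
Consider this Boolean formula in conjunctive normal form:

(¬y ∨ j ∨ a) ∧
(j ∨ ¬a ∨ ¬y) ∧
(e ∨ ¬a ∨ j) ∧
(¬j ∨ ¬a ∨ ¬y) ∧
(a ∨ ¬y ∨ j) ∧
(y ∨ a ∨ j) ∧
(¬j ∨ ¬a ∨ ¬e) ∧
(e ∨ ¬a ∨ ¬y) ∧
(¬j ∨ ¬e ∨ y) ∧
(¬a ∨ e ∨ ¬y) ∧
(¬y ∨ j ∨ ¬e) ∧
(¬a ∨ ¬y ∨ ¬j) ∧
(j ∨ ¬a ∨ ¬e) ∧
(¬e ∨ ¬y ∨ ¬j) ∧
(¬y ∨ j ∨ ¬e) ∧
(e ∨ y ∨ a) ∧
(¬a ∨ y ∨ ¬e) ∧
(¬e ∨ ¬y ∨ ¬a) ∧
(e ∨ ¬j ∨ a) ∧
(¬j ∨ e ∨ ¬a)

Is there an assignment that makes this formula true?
No

No, the formula is not satisfiable.

No assignment of truth values to the variables can make all 20 clauses true simultaneously.

The formula is UNSAT (unsatisfiable).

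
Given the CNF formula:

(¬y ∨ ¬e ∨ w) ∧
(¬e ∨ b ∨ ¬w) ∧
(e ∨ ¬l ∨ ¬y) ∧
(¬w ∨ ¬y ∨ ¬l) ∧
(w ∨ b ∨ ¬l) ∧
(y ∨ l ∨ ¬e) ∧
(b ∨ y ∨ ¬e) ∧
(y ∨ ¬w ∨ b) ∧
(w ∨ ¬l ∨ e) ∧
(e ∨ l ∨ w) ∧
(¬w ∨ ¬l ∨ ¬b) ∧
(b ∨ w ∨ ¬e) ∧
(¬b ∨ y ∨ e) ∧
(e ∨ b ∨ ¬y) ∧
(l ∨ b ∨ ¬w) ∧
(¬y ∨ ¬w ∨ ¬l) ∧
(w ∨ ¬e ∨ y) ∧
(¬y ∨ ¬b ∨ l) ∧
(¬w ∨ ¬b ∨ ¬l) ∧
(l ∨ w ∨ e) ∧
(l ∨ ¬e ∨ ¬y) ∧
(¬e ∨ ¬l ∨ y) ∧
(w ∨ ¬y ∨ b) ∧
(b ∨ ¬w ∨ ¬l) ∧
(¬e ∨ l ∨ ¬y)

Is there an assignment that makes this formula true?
No

No, the formula is not satisfiable.

No assignment of truth values to the variables can make all 25 clauses true simultaneously.

The formula is UNSAT (unsatisfiable).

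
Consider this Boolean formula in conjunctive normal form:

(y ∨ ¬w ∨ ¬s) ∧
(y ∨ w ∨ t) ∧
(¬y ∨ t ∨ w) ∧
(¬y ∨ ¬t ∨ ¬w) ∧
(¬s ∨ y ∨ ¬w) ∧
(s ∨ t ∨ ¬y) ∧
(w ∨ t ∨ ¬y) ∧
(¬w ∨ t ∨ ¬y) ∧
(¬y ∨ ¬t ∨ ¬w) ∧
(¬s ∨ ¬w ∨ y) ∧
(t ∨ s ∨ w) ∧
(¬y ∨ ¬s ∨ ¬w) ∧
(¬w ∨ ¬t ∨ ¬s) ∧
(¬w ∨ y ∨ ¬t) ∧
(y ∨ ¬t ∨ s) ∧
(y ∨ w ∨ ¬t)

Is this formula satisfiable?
Yes

Yes, the formula is satisfiable.

One satisfying assignment is: s=False, y=False, t=False, w=True

Verification: With this assignment, all 16 clauses evaluate to true.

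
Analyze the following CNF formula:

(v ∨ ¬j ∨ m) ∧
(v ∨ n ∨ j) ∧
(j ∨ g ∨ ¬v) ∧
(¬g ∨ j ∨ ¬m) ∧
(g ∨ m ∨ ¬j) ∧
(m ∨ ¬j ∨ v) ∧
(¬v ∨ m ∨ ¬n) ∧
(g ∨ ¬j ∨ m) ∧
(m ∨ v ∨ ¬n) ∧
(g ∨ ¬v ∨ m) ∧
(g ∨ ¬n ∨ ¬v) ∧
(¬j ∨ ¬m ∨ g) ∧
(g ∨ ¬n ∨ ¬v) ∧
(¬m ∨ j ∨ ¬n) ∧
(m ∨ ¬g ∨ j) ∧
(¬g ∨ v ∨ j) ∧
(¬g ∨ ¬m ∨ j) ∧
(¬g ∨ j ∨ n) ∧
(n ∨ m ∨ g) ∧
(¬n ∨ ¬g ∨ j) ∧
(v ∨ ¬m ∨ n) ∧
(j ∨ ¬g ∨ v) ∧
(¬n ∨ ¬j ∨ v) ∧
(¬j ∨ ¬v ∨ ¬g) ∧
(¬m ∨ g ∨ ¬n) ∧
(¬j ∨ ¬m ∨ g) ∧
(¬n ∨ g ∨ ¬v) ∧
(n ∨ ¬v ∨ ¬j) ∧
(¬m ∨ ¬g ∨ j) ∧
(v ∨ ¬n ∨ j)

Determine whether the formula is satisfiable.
No

No, the formula is not satisfiable.

No assignment of truth values to the variables can make all 30 clauses true simultaneously.

The formula is UNSAT (unsatisfiable).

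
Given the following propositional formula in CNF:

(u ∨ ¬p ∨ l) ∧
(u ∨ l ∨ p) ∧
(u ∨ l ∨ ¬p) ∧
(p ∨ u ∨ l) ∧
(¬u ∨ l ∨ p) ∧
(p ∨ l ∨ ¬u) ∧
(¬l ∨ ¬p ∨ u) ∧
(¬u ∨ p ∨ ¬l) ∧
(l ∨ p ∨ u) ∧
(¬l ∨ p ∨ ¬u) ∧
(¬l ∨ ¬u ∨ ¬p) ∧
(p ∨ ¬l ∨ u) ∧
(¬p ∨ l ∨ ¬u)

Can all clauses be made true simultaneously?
No

No, the formula is not satisfiable.

No assignment of truth values to the variables can make all 13 clauses true simultaneously.

The formula is UNSAT (unsatisfiable).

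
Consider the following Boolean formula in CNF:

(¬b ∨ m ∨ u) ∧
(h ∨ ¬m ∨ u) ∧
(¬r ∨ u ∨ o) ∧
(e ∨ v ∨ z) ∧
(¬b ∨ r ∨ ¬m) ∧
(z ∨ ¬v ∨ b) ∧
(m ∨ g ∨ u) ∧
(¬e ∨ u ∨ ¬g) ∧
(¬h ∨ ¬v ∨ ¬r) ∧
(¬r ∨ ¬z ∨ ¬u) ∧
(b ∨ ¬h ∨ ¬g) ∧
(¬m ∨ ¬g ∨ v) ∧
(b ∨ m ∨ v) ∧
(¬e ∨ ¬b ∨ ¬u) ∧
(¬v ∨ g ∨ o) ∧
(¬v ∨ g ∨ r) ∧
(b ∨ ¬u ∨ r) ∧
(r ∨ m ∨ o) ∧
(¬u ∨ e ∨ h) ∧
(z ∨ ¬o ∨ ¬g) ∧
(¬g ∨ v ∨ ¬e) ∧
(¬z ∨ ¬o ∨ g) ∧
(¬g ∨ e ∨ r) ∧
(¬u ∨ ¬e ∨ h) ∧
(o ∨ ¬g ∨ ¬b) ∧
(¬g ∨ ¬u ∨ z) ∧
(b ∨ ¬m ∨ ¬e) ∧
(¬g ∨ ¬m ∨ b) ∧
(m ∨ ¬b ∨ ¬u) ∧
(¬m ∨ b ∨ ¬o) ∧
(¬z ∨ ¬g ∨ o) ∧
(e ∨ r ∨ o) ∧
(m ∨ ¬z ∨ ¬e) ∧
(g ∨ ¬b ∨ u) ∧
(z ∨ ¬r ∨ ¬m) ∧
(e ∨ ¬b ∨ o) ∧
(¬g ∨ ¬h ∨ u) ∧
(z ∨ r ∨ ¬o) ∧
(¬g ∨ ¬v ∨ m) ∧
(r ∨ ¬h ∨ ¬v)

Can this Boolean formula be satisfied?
No

No, the formula is not satisfiable.

No assignment of truth values to the variables can make all 40 clauses true simultaneously.

The formula is UNSAT (unsatisfiable).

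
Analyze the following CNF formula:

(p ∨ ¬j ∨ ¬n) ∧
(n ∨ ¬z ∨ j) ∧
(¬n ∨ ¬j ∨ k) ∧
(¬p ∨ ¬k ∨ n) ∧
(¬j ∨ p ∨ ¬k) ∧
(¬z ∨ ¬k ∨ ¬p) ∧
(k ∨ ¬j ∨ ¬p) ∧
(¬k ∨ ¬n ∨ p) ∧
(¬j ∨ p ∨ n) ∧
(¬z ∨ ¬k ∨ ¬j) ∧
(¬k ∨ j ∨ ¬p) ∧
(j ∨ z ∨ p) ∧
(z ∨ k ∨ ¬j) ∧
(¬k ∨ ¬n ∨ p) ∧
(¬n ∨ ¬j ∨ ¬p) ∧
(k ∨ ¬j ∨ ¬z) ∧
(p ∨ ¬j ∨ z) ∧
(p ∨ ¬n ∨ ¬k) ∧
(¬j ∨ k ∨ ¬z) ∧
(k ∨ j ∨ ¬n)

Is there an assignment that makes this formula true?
Yes

Yes, the formula is satisfiable.

One satisfying assignment is: n=False, j=False, k=False, z=False, p=True

Verification: With this assignment, all 20 clauses evaluate to true.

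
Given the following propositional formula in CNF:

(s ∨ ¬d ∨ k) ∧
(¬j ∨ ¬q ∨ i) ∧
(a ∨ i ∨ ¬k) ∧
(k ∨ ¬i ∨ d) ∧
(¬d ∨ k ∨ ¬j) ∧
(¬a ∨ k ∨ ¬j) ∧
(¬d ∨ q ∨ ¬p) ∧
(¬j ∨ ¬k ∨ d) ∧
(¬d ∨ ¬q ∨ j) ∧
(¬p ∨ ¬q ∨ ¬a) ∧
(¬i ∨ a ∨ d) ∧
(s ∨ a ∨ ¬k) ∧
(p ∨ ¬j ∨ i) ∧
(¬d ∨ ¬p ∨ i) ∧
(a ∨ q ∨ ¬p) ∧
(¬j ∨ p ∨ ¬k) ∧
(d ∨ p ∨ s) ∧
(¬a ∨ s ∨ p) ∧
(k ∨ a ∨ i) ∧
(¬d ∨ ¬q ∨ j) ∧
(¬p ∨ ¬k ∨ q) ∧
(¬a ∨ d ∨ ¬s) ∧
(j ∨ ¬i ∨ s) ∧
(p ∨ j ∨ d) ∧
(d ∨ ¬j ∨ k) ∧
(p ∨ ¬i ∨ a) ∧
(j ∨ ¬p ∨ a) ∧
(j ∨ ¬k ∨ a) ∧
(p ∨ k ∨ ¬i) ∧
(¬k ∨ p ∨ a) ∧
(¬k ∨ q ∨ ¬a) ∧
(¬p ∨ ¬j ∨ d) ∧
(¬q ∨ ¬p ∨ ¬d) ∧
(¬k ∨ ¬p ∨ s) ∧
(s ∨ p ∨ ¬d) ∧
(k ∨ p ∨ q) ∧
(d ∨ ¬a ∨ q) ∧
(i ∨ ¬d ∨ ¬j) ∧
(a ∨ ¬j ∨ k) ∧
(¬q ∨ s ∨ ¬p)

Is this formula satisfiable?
No

No, the formula is not satisfiable.

No assignment of truth values to the variables can make all 40 clauses true simultaneously.

The formula is UNSAT (unsatisfiable).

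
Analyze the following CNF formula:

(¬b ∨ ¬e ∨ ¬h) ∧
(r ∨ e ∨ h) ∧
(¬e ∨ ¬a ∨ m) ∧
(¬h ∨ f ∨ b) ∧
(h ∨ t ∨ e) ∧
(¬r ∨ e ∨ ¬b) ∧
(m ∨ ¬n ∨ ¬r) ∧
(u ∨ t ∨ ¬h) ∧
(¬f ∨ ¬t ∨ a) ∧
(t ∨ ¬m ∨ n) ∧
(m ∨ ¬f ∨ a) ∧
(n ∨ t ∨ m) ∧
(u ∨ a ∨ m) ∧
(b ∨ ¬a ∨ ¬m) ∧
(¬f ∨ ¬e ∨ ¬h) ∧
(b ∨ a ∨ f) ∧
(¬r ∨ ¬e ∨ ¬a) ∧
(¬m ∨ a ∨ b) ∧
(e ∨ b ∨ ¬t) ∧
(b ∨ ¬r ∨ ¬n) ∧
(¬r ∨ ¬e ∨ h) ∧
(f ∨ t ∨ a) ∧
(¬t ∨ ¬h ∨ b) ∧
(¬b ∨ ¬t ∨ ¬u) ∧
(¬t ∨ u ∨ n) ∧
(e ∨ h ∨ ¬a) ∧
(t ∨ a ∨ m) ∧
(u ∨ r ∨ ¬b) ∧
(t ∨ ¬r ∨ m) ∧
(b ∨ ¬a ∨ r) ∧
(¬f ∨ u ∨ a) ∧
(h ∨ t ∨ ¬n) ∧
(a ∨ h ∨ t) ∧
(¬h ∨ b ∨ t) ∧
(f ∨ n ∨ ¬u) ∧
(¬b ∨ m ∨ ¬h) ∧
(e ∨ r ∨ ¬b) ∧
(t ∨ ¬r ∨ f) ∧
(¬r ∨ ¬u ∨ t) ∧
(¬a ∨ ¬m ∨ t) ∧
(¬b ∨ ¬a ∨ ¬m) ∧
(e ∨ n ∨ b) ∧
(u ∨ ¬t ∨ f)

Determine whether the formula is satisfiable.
No

No, the formula is not satisfiable.

No assignment of truth values to the variables can make all 43 clauses true simultaneously.

The formula is UNSAT (unsatisfiable).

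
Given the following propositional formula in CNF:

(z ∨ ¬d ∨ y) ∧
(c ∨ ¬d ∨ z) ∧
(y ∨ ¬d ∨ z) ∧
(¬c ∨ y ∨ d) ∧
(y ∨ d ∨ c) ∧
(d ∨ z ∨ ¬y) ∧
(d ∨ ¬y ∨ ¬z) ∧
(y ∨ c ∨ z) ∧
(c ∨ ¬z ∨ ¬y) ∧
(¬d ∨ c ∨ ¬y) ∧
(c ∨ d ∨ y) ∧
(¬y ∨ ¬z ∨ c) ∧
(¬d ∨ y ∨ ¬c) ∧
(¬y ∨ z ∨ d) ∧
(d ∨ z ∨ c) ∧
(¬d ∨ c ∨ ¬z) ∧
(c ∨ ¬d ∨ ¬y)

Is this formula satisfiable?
Yes

Yes, the formula is satisfiable.

One satisfying assignment is: c=True, z=True, d=True, y=True

Verification: With this assignment, all 17 clauses evaluate to true.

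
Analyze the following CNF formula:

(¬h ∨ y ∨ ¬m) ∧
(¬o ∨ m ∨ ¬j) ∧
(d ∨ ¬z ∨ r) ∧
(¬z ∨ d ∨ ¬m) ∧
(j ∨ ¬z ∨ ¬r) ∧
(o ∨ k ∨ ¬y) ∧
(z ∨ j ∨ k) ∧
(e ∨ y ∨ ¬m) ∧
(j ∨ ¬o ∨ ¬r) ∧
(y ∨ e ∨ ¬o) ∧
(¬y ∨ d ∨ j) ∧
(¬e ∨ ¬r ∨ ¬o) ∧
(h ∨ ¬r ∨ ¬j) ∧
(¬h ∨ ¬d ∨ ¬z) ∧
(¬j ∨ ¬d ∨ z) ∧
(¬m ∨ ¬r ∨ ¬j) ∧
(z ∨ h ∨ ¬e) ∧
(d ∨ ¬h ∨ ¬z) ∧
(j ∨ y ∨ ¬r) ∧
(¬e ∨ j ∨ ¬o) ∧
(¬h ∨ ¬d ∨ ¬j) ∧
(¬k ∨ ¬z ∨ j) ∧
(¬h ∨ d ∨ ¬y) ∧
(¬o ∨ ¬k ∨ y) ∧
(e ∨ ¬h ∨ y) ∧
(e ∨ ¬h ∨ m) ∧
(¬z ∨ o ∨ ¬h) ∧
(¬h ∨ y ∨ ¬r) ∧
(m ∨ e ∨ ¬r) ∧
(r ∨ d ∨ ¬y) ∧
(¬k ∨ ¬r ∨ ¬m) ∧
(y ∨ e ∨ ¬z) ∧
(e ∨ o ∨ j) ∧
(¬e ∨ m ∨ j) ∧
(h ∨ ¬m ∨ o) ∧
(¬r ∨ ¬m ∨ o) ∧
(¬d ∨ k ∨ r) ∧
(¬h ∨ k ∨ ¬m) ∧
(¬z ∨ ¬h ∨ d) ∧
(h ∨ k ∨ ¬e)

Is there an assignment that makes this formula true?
Yes

Yes, the formula is satisfiable.

One satisfying assignment is: d=False, o=False, m=False, z=False, j=True, k=False, y=False, r=False, h=False, e=False

Verification: With this assignment, all 40 clauses evaluate to true.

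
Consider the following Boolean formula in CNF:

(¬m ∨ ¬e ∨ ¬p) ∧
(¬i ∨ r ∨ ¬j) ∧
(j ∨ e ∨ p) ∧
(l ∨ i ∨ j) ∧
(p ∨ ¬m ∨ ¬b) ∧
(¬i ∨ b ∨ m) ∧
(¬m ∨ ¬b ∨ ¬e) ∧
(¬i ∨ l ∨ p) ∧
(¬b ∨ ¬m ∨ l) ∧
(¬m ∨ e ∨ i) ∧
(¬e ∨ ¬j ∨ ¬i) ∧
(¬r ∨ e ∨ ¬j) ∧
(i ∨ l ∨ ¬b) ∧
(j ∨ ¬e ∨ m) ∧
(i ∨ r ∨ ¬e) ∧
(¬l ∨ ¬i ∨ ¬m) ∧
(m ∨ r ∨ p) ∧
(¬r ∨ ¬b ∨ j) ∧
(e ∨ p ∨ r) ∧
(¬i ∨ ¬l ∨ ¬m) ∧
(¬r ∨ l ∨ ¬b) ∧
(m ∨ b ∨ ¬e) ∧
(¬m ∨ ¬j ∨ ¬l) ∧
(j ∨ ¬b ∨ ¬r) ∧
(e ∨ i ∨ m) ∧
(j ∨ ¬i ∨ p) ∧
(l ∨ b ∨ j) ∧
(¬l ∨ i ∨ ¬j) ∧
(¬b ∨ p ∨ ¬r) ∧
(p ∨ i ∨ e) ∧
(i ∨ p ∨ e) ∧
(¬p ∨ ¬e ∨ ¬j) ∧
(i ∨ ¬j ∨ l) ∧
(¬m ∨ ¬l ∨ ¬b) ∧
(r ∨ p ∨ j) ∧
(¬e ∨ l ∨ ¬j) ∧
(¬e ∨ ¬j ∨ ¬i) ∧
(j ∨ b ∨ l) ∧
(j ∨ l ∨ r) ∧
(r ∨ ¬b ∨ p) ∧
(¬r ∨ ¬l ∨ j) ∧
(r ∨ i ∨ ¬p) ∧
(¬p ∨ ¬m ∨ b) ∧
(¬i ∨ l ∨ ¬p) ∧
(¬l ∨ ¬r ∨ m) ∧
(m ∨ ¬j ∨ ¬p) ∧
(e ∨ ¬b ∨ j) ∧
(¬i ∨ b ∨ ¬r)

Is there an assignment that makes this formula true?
No

No, the formula is not satisfiable.

No assignment of truth values to the variables can make all 48 clauses true simultaneously.

The formula is UNSAT (unsatisfiable).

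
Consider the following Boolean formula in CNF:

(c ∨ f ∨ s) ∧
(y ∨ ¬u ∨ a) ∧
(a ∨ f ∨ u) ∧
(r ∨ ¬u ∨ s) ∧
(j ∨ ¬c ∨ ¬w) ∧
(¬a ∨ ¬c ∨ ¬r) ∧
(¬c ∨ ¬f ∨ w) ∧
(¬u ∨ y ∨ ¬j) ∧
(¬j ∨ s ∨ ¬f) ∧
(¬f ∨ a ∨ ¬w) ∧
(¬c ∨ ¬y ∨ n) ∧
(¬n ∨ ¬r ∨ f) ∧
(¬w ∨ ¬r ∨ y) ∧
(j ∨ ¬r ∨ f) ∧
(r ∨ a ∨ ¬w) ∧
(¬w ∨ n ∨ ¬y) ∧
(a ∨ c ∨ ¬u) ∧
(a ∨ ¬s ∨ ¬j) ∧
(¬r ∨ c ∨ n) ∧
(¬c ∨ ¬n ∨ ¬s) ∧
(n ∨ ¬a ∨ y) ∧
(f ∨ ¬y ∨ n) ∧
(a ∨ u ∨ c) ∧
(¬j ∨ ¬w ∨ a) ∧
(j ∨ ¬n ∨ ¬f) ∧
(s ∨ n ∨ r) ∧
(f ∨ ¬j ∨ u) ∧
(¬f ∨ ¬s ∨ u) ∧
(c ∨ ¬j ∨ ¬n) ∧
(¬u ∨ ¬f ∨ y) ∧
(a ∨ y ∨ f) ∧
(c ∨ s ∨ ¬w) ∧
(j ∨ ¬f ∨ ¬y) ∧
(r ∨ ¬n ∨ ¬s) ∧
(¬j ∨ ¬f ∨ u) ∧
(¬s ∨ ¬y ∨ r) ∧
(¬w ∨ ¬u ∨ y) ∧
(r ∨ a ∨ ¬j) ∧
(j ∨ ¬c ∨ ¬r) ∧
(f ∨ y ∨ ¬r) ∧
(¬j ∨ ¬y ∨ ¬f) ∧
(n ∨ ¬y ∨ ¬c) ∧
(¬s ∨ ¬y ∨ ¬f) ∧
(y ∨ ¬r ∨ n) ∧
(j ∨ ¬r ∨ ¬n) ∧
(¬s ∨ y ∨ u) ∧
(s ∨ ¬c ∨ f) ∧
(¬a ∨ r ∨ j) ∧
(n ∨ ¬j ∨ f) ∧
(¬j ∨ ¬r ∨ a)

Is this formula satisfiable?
No

No, the formula is not satisfiable.

No assignment of truth values to the variables can make all 50 clauses true simultaneously.

The formula is UNSAT (unsatisfiable).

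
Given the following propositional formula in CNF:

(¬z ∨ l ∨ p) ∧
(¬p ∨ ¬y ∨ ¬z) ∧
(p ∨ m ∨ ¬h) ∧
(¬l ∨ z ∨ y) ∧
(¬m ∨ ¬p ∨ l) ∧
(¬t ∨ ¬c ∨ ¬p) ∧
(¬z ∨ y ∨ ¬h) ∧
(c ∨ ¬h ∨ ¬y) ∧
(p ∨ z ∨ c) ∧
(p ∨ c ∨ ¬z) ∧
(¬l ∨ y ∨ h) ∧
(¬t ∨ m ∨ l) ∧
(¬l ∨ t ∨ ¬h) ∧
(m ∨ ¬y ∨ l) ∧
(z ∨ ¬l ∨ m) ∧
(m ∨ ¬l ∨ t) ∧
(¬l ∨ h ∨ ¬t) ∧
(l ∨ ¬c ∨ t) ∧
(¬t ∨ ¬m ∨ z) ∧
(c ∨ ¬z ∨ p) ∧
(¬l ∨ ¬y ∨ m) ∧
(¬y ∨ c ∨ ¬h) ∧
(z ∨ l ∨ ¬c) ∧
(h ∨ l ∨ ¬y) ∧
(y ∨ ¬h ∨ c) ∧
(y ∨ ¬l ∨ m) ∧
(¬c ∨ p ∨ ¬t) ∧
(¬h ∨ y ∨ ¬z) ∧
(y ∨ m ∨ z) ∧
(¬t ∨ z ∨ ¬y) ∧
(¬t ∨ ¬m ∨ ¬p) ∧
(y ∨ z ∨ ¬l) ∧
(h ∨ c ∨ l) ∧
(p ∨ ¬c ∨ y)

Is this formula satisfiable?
Yes

Yes, the formula is satisfiable.

One satisfying assignment is: h=False, l=True, c=True, p=False, m=True, y=True, z=True, t=False

Verification: With this assignment, all 34 clauses evaluate to true.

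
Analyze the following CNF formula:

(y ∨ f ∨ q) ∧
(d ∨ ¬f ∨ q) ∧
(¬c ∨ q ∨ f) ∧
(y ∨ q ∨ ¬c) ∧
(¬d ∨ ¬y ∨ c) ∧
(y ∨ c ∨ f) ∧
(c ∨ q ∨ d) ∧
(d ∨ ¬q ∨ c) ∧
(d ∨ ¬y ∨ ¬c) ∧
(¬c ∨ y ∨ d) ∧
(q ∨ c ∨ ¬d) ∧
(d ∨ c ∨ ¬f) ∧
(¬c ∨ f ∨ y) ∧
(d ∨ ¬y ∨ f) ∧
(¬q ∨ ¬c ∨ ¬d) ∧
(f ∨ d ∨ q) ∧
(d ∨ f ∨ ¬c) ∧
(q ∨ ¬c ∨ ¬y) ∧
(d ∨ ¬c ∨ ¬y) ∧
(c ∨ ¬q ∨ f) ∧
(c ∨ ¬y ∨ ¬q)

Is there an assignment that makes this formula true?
Yes

Yes, the formula is satisfiable.

One satisfying assignment is: q=True, f=True, y=False, c=False, d=True

Verification: With this assignment, all 21 clauses evaluate to true.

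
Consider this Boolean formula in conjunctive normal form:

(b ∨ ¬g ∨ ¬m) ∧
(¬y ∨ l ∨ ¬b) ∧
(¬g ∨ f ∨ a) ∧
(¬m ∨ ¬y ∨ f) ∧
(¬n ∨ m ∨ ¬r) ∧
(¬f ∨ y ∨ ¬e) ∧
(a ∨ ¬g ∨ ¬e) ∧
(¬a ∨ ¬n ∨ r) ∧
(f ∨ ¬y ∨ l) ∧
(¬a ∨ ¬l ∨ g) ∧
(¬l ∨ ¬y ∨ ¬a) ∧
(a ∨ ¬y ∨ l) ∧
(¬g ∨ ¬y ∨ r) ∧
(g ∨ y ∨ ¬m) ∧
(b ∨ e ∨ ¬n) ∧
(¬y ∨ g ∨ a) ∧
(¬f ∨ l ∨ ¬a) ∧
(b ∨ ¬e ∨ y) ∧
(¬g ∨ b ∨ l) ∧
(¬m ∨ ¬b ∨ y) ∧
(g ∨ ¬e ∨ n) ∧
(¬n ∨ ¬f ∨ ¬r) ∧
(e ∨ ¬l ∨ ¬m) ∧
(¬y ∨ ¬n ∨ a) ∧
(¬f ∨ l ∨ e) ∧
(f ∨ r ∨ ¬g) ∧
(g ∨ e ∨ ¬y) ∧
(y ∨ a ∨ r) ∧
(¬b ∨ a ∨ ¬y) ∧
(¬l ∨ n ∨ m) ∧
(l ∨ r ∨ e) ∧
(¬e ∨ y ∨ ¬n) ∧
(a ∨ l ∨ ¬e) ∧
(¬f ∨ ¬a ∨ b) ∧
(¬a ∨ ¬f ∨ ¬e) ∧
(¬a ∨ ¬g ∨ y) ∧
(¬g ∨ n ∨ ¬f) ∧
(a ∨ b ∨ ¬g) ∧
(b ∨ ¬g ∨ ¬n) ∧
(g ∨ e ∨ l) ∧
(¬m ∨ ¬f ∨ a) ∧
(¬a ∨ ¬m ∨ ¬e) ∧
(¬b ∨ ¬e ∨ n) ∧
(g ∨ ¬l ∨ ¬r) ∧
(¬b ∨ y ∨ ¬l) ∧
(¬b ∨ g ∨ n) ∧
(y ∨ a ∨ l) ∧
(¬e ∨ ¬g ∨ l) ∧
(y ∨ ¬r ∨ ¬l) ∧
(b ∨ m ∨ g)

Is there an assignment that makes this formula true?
No

No, the formula is not satisfiable.

No assignment of truth values to the variables can make all 50 clauses true simultaneously.

The formula is UNSAT (unsatisfiable).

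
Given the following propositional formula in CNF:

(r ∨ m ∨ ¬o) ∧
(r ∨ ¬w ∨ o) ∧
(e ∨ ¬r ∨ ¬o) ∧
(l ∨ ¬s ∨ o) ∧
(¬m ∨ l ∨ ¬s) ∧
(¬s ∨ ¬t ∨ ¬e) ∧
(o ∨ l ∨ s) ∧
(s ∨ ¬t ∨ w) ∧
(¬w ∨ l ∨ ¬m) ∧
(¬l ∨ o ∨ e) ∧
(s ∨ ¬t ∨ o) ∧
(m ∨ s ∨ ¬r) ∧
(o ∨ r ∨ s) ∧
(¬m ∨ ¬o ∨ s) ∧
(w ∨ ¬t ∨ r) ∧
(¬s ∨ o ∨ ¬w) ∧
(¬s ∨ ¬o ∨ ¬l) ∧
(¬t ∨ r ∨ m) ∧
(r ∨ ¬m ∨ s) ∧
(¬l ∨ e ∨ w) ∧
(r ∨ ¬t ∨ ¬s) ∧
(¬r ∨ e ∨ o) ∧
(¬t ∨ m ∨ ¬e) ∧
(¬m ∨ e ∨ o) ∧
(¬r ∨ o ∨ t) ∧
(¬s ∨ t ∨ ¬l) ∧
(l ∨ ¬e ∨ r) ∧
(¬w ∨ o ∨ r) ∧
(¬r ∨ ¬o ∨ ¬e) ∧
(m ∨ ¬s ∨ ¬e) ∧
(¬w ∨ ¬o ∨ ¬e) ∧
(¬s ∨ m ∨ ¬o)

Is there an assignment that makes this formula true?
No

No, the formula is not satisfiable.

No assignment of truth values to the variables can make all 32 clauses true simultaneously.

The formula is UNSAT (unsatisfiable).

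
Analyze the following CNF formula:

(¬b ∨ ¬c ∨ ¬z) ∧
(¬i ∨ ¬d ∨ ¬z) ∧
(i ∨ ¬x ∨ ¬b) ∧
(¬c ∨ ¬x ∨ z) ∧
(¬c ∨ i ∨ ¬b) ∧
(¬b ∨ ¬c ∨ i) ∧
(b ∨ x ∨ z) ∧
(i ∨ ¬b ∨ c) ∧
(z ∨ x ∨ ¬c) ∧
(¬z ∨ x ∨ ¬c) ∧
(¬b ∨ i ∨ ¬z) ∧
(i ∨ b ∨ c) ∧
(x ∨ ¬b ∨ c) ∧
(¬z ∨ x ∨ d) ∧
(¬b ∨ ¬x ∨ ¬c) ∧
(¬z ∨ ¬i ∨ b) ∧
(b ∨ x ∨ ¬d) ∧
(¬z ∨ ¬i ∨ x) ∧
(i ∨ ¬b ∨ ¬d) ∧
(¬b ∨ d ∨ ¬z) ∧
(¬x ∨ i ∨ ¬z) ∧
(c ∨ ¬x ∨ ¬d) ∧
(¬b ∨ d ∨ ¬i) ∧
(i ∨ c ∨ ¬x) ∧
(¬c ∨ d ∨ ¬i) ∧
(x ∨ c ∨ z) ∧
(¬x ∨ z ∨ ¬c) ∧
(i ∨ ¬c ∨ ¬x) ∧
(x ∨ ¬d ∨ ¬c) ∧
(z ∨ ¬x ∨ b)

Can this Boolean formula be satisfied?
No

No, the formula is not satisfiable.

No assignment of truth values to the variables can make all 30 clauses true simultaneously.

The formula is UNSAT (unsatisfiable).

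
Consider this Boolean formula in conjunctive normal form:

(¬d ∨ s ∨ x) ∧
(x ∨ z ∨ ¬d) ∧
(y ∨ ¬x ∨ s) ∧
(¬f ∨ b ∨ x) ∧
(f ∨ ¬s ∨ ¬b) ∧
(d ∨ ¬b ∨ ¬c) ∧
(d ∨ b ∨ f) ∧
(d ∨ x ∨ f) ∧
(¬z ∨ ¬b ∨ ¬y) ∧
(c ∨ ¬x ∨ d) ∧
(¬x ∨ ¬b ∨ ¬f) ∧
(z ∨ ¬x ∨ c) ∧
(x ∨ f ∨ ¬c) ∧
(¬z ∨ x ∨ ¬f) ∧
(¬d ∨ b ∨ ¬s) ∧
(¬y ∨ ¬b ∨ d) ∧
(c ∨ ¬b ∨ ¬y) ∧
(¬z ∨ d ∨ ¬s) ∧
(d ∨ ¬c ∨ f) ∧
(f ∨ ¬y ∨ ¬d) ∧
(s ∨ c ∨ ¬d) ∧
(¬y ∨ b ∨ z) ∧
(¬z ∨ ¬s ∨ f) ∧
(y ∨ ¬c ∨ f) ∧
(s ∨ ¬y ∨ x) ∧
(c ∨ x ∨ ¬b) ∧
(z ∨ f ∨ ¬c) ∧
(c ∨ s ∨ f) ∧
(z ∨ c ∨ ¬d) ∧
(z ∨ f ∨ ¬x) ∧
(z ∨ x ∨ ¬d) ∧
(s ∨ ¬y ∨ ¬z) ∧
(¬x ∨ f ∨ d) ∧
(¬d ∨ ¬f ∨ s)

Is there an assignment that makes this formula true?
Yes

Yes, the formula is satisfiable.

One satisfying assignment is: b=False, x=True, z=False, f=True, c=True, s=True, y=False, d=False

Verification: With this assignment, all 34 clauses evaluate to true.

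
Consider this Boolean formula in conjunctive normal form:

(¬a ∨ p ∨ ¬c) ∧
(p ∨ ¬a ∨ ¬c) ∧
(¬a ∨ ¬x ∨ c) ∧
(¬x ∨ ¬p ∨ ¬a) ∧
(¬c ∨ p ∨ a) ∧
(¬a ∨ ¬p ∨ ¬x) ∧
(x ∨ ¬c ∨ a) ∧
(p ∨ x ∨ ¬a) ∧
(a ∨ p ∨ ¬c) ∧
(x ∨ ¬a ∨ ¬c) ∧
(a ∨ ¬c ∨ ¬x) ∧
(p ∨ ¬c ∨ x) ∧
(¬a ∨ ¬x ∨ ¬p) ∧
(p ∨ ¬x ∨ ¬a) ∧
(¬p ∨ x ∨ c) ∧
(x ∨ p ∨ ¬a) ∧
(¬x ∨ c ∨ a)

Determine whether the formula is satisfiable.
Yes

Yes, the formula is satisfiable.

One satisfying assignment is: x=False, p=False, c=False, a=False

Verification: With this assignment, all 17 clauses evaluate to true.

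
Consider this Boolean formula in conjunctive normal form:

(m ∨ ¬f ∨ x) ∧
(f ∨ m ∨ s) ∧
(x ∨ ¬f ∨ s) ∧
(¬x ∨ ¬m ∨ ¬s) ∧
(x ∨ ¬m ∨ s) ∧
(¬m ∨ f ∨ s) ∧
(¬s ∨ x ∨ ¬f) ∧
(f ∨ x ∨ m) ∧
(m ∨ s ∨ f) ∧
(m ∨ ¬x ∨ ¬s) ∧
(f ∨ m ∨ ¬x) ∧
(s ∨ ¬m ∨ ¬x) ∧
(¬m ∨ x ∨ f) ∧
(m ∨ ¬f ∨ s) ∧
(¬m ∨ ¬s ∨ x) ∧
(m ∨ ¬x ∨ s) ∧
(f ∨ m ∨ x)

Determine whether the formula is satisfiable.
No

No, the formula is not satisfiable.

No assignment of truth values to the variables can make all 17 clauses true simultaneously.

The formula is UNSAT (unsatisfiable).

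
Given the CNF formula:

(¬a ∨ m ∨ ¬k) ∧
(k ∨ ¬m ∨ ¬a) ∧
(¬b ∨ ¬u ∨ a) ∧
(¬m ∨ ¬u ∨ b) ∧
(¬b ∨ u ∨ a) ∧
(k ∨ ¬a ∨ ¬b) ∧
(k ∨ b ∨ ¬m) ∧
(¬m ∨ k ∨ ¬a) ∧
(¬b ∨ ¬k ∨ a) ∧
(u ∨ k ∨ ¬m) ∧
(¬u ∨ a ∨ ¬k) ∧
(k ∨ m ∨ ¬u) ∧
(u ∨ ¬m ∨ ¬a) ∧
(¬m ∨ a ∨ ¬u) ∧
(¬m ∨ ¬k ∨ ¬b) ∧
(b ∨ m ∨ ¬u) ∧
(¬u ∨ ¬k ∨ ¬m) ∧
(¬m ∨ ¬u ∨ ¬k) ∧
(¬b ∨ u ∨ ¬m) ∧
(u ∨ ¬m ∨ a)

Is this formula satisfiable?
Yes

Yes, the formula is satisfiable.

One satisfying assignment is: a=False, k=False, m=False, b=False, u=False

Verification: With this assignment, all 20 clauses evaluate to true.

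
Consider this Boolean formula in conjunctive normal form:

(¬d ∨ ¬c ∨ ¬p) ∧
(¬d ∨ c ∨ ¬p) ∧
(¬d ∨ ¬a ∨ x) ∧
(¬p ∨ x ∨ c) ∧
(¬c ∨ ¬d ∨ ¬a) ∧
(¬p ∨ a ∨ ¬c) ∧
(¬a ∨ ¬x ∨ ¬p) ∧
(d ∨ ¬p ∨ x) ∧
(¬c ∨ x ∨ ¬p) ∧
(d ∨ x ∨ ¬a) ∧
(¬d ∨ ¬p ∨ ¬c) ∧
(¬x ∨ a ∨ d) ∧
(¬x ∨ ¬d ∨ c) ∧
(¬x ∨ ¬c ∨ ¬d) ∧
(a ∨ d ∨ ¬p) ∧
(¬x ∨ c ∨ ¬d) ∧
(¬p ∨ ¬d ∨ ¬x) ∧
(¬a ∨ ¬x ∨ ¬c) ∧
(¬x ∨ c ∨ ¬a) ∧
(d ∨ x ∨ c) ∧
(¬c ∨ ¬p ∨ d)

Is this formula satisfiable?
Yes

Yes, the formula is satisfiable.

One satisfying assignment is: p=False, x=False, d=True, a=False, c=False

Verification: With this assignment, all 21 clauses evaluate to true.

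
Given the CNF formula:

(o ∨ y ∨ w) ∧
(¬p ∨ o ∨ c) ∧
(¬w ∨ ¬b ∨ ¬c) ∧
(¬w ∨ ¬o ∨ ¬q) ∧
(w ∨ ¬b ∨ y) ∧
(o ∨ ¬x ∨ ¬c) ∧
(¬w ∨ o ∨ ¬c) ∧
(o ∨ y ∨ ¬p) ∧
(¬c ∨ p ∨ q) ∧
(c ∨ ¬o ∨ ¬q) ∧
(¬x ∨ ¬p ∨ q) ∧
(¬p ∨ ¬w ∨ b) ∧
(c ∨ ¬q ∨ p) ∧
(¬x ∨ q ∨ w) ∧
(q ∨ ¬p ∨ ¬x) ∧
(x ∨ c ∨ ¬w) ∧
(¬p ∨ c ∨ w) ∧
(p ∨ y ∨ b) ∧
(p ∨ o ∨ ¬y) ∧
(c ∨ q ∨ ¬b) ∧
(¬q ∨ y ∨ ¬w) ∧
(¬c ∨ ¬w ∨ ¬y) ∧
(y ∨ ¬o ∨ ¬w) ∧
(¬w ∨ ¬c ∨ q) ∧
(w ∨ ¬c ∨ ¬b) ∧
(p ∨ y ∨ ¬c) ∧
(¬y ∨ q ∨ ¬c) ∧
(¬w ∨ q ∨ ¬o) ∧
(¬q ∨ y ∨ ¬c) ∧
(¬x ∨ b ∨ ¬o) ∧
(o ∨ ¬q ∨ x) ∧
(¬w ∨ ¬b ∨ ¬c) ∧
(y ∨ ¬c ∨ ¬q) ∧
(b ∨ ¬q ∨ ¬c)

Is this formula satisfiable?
Yes

Yes, the formula is satisfiable.

One satisfying assignment is: b=False, o=True, q=False, p=False, w=False, x=False, c=False, y=True

Verification: With this assignment, all 34 clauses evaluate to true.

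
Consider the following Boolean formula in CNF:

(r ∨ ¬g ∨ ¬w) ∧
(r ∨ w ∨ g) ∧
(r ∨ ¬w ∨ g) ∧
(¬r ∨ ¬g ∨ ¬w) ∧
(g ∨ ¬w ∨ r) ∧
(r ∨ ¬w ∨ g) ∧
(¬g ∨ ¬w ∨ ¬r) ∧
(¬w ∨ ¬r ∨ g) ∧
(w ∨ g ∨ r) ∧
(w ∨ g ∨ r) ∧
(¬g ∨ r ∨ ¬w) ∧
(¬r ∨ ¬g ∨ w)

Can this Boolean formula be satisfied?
Yes

Yes, the formula is satisfiable.

One satisfying assignment is: r=True, g=False, w=False

Verification: With this assignment, all 12 clauses evaluate to true.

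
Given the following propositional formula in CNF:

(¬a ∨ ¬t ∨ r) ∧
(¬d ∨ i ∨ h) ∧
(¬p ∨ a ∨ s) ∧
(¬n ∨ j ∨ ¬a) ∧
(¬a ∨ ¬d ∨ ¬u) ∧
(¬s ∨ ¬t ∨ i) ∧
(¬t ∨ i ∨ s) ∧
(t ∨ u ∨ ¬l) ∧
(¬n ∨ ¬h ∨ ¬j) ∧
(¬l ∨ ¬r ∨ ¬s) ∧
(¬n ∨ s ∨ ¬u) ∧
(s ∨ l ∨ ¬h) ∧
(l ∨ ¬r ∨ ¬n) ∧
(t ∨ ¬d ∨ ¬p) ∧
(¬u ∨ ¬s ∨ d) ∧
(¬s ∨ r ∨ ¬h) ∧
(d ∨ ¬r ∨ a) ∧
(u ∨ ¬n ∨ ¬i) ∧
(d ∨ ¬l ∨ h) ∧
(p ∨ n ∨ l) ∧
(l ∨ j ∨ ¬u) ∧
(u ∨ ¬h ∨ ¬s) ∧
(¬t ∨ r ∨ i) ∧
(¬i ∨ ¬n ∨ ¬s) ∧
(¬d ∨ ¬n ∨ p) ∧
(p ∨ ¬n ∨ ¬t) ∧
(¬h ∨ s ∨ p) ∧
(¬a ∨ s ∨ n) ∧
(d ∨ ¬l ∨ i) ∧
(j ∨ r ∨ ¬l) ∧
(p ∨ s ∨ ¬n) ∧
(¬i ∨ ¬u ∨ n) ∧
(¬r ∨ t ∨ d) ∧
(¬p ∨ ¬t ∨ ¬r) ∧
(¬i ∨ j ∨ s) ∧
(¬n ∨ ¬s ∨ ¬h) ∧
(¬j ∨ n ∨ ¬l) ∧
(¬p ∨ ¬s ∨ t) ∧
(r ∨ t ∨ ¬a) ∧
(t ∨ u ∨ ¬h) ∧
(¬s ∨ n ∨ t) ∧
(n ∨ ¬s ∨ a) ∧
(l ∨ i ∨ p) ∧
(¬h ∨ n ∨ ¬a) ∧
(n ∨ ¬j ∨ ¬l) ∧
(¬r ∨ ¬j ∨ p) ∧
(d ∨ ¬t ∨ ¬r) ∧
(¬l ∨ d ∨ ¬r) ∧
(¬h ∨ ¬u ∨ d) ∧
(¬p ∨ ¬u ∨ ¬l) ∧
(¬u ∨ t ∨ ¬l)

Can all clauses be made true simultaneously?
No

No, the formula is not satisfiable.

No assignment of truth values to the variables can make all 51 clauses true simultaneously.

The formula is UNSAT (unsatisfiable).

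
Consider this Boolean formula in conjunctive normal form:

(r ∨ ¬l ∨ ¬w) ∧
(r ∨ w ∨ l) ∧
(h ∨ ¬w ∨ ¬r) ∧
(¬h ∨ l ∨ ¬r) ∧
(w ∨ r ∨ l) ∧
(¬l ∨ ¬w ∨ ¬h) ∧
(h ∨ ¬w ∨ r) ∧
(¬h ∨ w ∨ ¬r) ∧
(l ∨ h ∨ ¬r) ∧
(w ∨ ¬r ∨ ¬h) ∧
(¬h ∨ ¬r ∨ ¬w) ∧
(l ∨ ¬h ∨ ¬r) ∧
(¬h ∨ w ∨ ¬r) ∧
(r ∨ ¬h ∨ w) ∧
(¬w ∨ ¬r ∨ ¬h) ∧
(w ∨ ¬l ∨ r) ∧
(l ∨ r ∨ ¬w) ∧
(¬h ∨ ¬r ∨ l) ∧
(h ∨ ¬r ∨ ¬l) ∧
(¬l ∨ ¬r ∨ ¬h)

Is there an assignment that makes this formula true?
No

No, the formula is not satisfiable.

No assignment of truth values to the variables can make all 20 clauses true simultaneously.

The formula is UNSAT (unsatisfiable).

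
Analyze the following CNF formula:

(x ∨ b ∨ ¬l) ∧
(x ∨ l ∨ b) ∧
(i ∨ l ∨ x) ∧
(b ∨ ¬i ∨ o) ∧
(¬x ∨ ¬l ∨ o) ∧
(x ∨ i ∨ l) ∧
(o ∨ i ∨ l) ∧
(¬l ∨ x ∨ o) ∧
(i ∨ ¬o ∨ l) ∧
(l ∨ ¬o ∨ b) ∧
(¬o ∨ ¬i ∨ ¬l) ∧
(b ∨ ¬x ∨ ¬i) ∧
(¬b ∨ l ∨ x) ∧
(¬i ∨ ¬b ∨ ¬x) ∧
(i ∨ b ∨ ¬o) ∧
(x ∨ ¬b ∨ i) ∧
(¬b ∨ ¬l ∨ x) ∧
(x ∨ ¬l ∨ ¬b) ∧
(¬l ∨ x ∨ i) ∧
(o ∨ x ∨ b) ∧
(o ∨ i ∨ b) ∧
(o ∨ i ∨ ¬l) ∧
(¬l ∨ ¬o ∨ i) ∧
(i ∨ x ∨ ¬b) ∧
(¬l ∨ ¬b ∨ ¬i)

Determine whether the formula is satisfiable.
No

No, the formula is not satisfiable.

No assignment of truth values to the variables can make all 25 clauses true simultaneously.

The formula is UNSAT (unsatisfiable).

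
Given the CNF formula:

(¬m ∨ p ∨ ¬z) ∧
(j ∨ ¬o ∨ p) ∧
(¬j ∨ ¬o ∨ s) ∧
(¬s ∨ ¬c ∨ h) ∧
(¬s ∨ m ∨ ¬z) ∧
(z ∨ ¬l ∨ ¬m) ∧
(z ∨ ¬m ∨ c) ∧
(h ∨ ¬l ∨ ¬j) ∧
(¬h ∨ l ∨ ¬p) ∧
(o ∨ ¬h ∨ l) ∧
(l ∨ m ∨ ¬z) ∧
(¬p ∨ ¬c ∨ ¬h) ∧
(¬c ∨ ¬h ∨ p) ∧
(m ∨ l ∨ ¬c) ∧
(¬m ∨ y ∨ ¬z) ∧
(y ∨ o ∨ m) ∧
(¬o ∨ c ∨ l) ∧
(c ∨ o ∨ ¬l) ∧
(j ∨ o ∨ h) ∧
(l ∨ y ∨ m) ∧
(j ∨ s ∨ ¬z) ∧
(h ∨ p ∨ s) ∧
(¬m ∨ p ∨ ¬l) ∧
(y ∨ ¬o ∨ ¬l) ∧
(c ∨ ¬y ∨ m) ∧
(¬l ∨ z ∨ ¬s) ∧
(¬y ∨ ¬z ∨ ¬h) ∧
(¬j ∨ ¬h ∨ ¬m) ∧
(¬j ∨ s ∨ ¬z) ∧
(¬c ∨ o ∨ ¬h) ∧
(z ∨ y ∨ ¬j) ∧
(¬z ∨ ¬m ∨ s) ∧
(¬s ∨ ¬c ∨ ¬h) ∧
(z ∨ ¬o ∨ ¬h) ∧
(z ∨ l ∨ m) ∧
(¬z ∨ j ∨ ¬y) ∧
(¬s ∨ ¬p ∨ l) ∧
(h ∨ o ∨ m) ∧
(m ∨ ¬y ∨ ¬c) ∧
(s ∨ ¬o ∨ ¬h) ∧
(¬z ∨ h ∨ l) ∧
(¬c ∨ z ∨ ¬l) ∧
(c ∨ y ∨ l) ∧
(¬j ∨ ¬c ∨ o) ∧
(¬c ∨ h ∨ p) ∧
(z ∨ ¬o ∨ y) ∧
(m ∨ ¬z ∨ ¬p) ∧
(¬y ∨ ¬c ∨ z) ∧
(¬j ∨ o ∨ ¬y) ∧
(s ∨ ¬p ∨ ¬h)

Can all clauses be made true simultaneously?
No

No, the formula is not satisfiable.

No assignment of truth values to the variables can make all 50 clauses true simultaneously.

The formula is UNSAT (unsatisfiable).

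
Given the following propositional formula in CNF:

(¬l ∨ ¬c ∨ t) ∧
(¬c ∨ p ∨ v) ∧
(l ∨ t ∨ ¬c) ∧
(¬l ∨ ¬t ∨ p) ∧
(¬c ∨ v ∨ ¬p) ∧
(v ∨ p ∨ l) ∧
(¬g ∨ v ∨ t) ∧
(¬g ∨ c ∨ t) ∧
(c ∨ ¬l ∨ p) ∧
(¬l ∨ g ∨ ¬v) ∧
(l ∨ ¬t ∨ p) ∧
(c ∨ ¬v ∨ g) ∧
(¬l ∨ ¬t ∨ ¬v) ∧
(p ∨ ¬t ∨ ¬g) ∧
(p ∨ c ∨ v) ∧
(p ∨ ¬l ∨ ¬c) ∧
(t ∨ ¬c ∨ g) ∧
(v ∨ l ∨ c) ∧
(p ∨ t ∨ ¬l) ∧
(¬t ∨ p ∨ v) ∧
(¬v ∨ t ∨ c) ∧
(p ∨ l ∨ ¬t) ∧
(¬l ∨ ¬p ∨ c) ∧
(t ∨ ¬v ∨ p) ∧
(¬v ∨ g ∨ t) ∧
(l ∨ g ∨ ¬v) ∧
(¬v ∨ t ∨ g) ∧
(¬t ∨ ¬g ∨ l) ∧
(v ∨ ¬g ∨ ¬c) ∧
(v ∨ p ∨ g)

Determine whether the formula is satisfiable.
No

No, the formula is not satisfiable.

No assignment of truth values to the variables can make all 30 clauses true simultaneously.

The formula is UNSAT (unsatisfiable).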